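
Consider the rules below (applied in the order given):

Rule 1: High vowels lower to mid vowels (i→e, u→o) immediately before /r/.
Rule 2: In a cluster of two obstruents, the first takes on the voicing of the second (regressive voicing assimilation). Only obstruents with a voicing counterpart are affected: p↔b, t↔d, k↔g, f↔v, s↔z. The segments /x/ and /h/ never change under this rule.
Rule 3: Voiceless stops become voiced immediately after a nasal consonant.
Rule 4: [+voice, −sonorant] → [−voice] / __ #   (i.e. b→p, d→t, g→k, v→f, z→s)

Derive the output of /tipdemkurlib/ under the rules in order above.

Rule 1 (pre-rhotic lowering): /u/ is a high vowel immediately before /r/, so it lowers to [o]. /tipdemkurlib/ → tipdemkorlib.
Rule 2 (regressive voicing assimilation): /p/ precedes the voiced obstruent /d/, so it voices to [b] by assimilation. /tipdemkorlib/ → tibdemkorlib.
Rule 3 (post-nasal voicing): /k/ is a voiceless stop immediately after the nasal /m/, so it voices to [g]. /tibdemkorlib/ → tibdemgorlib.
Rule 4 (final devoicing): /b/ is a voiced obstruent in word-final position, so it devoices to [p]. /tibdemgorlib/ → tibdemgorlip.

tibdemgorlip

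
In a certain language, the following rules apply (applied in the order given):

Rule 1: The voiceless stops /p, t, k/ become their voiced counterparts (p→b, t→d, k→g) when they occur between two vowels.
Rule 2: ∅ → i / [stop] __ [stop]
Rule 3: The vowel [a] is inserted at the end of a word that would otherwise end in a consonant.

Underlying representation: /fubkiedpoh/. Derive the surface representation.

fubikiedipoha

Rule 1 (intervocalic voicing): no segment meets the environment; /fubkiedpoh/ is unchanged.
Rule 2 (stop-cluster i-epenthesis): /b/ and /k/ form a stop–stop cluster, so [i] is inserted between them. /d/ and /p/ form a stop–stop cluster, so [i] is inserted between them. /fubkiedpoh/ → fubikiedipoh.
Rule 3 (final a-epenthesis): the form ends in the consonant /h/, so [a] is inserted word-finally. /fubikiedipoh/ → fubikiedipoha.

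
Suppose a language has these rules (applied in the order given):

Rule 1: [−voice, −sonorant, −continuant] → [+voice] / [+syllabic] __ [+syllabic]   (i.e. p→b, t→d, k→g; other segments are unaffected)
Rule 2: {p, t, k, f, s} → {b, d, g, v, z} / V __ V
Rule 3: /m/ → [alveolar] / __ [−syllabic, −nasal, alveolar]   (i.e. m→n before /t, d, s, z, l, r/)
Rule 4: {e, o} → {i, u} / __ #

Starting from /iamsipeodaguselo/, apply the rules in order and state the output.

iansibeodaguzelu

Rule 1 (intervocalic voicing): /p/ is a voiceless stop between vowels /i/ and /e/, so it voices to [b]. /iamsipeodaguselo/ → iamsibeodaguselo.
Rule 2 (intervocalic voicing): /s/ is a voiceless obstruent between vowels /u/ and /e/, so it voices to [z]. /iamsibeodaguselo/ → iamsibeodaguzelo.
Rule 3 (nasal place assimilation): /m/ precedes the alveolar consonant /s/, so it assimilates in place to [n]. /iamsibeodaguzelo/ → iansibeodaguzelo.
Rule 4 (final vowel raising): /o/ is a mid vowel in word-final position, so it raises to [u]. /iansibeodaguzelo/ → iansibeodaguzelu.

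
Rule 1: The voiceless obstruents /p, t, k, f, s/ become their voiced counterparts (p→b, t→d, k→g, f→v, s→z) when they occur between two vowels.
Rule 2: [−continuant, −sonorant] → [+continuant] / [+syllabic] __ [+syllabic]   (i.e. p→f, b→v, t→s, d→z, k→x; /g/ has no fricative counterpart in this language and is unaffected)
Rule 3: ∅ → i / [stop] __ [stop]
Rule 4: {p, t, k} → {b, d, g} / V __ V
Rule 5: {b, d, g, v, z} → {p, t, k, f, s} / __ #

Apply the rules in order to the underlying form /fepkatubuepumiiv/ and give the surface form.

febigazuvuevumiif

Rule 1 (intervocalic voicing): /t/ is a voiceless obstruent between vowels /a/ and /u/, so it voices to [d]. /p/ is a voiceless obstruent between vowels /e/ and /u/, so it voices to [b]. /fepkatubuepumiiv/ → fepkadubuebumiiv.
Rule 2 (intervocalic spirantization): /d/ is a stop between vowels /a/ and /u/, so it spirantizes to the fricative [z]. /b/ is a stop between vowels /u/ and /u/, so it spirantizes to the fricative [v]. /b/ is a stop between vowels /e/ and /u/, so it spirantizes to the fricative [v]. /fepkadubuebumiiv/ → fepkazuvuevumiiv.
Rule 3 (stop-cluster i-epenthesis): /p/ and /k/ form a stop–stop cluster, so [i] is inserted between them. /fepkazuvuevumiiv/ → fepikazuvuevumiiv.
Rule 4 (intervocalic voicing): /p/ is a voiceless stop between vowels /e/ and /i/, so it voices to [b]. /k/ is a voiceless stop between vowels /i/ and /a/, so it voices to [g]. /fepikazuvuevumiiv/ → febigazuvuevumiiv.
Rule 5 (final devoicing): /v/ is a voiced obstruent in word-final position, so it devoices to [f]. /febigazuvuevumiiv/ → febigazuvuevumiif.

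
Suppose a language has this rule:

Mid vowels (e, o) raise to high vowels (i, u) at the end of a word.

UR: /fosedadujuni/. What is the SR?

fosedadujuni

No segment of /fosedadujuni/ meets the structural description of the rule, so the form surfaces unchanged.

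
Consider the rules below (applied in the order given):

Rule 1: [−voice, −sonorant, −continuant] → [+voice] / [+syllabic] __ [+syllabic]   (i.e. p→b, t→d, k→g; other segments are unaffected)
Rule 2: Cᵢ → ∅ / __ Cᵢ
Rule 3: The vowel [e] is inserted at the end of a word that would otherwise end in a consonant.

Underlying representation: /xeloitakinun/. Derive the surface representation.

xeloidaginune

Rule 1 (intervocalic voicing): /t/ is a voiceless stop between vowels /i/ and /a/, so it voices to [d]. /k/ is a voiceless stop between vowels /a/ and /i/, so it voices to [g]. /xeloitakinun/ → xeloidaginun.
Rule 2 (degemination): no segment meets the environment; /xeloidaginun/ is unchanged.
Rule 3 (final e-epenthesis): the form ends in the consonant /n/, so [e] is inserted word-finally. /xeloidaginun/ → xeloidaginune.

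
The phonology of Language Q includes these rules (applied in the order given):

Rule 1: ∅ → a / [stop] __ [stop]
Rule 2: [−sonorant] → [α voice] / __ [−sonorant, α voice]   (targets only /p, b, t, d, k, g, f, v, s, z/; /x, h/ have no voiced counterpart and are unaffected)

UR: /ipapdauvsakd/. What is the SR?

Rule 1 (stop-cluster a-epenthesis): /p/ and /d/ form a stop–stop cluster, so [a] is inserted between them. /k/ and /d/ form a stop–stop cluster, so [a] is inserted between them. /ipapdauvsakd/ → ipapadauvsakad.
Rule 2 (regressive voicing assimilation): /v/ precedes the voiceless obstruent /s/, so it devoices to [f] by assimilation. /ipapadauvsakad/ → ipapadaufsakad.

ipapadaufsakad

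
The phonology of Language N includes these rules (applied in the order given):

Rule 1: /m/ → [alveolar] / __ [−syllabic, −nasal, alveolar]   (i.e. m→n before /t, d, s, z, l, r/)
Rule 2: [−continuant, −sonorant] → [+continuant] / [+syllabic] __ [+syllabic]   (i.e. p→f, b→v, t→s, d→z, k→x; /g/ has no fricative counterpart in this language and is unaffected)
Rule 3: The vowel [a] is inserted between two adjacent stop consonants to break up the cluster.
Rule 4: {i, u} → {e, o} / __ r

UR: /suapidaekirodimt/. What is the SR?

suafizaexerozint

Rule 1 (nasal place assimilation): /m/ precedes the alveolar consonant /t/, so it assimilates in place to [n]. /suapidaekirodimt/ → suapidaekirodint.
Rule 2 (intervocalic spirantization): /p/ is a stop between vowels /a/ and /i/, so it spirantizes to the fricative [f]. /d/ is a stop between vowels /i/ and /a/, so it spirantizes to the fricative [z]. /k/ is a stop between vowels /e/ and /i/, so it spirantizes to the fricative [x]. /d/ is a stop between vowels /o/ and /i/, so it spirantizes to the fricative [z]. /suapidaekirodint/ → suafizaexirozint.
Rule 3 (stop-cluster a-epenthesis): no segment meets the environment; /suafizaexirozint/ is unchanged.
Rule 4 (pre-rhotic lowering): /i/ is a high vowel immediately before /r/, so it lowers to [e]. /suafizaexirozint/ → suafizaexerozint.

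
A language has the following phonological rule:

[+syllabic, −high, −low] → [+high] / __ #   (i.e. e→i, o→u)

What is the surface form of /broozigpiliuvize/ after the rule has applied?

/e/ is a mid vowel in word-final position, so it raises to [i].
Surface form: [broozigpiliuvizi].

broozigpiliuvizi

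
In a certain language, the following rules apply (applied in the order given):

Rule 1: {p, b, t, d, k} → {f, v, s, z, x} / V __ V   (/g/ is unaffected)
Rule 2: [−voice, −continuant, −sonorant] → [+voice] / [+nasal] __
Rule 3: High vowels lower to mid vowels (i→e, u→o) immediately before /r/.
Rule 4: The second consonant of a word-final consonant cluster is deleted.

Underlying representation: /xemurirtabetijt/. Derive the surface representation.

xemorertavesij

Rule 1 (intervocalic spirantization): /b/ is a stop between vowels /a/ and /e/, so it spirantizes to the fricative [v]. /t/ is a stop between vowels /e/ and /i/, so it spirantizes to the fricative [s]. /xemurirtabetijt/ → xemurirtavesijt.
Rule 2 (post-nasal voicing): no segment meets the environment; /xemurirtavesijt/ is unchanged.
Rule 3 (pre-rhotic lowering): /u/ is a high vowel immediately before /r/, so it lowers to [o]. /i/ is a high vowel immediately before /r/, so it lowers to [e]. /xemurirtavesijt/ → xemorertavesijt.
Rule 4 (final cluster simplification): /t/ is the second consonant of a word-final cluster /jt/, so it deletes. /xemorertavesijt/ → xemorertavesij.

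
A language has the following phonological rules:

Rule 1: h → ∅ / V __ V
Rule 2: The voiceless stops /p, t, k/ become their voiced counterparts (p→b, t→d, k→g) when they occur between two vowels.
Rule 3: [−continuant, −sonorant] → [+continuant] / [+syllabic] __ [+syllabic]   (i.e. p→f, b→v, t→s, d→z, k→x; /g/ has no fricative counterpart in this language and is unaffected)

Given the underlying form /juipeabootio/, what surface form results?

Rule 1 (intervocalic h-deletion): no segment meets the environment; /juipeabootio/ is unchanged.
Rule 2 (intervocalic voicing): /p/ is a voiceless stop between vowels /i/ and /e/, so it voices to [b]. /t/ is a voiceless stop between vowels /o/ and /i/, so it voices to [d]. /juipeabootio/ → juibeaboodio.
Rule 3 (intervocalic spirantization): /b/ is a stop between vowels /i/ and /e/, so it spirantizes to the fricative [v]. /b/ is a stop between vowels /a/ and /o/, so it spirantizes to the fricative [v]. /d/ is a stop between vowels /o/ and /i/, so it spirantizes to the fricative [z]. /juibeaboodio/ → juiveavoozio.

juiveavoozio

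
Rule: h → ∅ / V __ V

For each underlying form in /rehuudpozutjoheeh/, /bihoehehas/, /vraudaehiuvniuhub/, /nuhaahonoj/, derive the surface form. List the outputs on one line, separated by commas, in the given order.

reuudpozutjoeeh, bioeeas, vraudaeiuvniuub, nuaaonoj

/rehuudpozutjoheeh/: /h/ occurs between vowels /e/ and /u/, so it deletes. /h/ occurs between vowels /o/ and /e/, so it deletes. → [reuudpozutjoeeh].
/bihoehehas/: /h/ occurs between vowels /i/ and /o/, so it deletes. /h/ occurs between vowels /e/ and /e/, so it deletes. /h/ occurs between vowels /e/ and /a/, so it deletes. → [bioeeas].
/vraudaehiuvniuhub/: /h/ occurs between vowels /e/ and /i/, so it deletes. /h/ occurs between vowels /u/ and /u/, so it deletes. → [vraudaeiuvniuub].
/nuhaahonoj/: /h/ occurs between vowels /u/ and /a/, so it deletes. /h/ occurs between vowels /a/ and /o/, so it deletes. → [nuaaonoj].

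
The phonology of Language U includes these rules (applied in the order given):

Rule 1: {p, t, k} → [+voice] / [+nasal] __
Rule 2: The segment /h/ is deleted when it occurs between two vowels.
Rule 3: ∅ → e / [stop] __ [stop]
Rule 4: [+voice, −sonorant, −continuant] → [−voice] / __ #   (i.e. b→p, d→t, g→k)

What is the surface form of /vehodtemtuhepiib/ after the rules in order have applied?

Rule 1 (post-nasal voicing): /t/ is a voiceless stop immediately after the nasal /m/, so it voices to [d]. /vehodtemtuhepiib/ → vehodtemduhepiib.
Rule 2 (intervocalic h-deletion): /h/ occurs between vowels /e/ and /o/, so it deletes. /h/ occurs between vowels /u/ and /e/, so it deletes. /vehodtemduhepiib/ → veodtemduepiib.
Rule 3 (stop-cluster e-epenthesis): /d/ and /t/ form a stop–stop cluster, so [e] is inserted between them. /veodtemduepiib/ → veodetemduepiib.
Rule 4 (final devoicing): /b/ is a voiced stop in word-final position, so it devoices to [p]. /veodetemduepiib/ → veodetemduepiip.

veodetemduepiip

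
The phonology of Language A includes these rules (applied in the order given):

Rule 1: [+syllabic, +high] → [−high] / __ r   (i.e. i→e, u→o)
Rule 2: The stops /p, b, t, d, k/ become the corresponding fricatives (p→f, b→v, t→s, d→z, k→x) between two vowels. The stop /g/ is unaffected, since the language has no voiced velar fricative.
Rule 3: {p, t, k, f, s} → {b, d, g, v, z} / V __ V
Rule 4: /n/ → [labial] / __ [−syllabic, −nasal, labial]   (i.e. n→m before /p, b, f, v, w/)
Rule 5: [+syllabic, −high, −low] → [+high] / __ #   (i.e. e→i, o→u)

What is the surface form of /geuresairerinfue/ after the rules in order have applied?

georezaererimfui

Rule 1 (pre-rhotic lowering): /u/ is a high vowel immediately before /r/, so it lowers to [o]. /i/ is a high vowel immediately before /r/, so it lowers to [e]. /geuresairerinfue/ → georesaererinfue.
Rule 2 (intervocalic spirantization): no segment meets the environment; /georesaererinfue/ is unchanged.
Rule 3 (intervocalic voicing): /s/ is a voiceless obstruent between vowels /e/ and /a/, so it voices to [z]. /georesaererinfue/ → georezaererinfue.
Rule 4 (nasal place assimilation): /n/ precedes the labial consonant /f/, so it assimilates in place to [m]. /georezaererinfue/ → georezaererimfue.
Rule 5 (final vowel raising): /e/ is a mid vowel in word-final position, so it raises to [i]. /georezaererimfue/ → georezaererimfui.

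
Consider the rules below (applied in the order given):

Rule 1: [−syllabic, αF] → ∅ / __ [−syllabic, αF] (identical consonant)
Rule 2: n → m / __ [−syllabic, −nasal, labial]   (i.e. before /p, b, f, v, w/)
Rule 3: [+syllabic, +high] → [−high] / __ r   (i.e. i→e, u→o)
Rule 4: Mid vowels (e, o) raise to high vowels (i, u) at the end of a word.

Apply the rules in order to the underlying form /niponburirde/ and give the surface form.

nipomborerdi

Rule 1 (degemination): no segment meets the environment; /niponburirde/ is unchanged.
Rule 2 (nasal place assimilation): /n/ precedes the labial consonant /b/, so it assimilates in place to [m]. /niponburirde/ → nipomburirde.
Rule 3 (pre-rhotic lowering): /u/ is a high vowel immediately before /r/, so it lowers to [o]. /i/ is a high vowel immediately before /r/, so it lowers to [e]. /nipomburirde/ → nipomborerde.
Rule 4 (final vowel raising): /e/ is a mid vowel in word-final position, so it raises to [i]. /nipomborerde/ → nipomborerdi.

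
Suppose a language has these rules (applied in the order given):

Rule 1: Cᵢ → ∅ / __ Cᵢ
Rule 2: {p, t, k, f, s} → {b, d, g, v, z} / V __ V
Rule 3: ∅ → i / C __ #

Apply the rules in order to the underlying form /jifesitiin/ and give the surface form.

Rule 1 (degemination): no segment meets the environment; /jifesitiin/ is unchanged.
Rule 2 (intervocalic voicing): /f/ is a voiceless obstruent between vowels /i/ and /e/, so it voices to [v]. /s/ is a voiceless obstruent between vowels /e/ and /i/, so it voices to [z]. /t/ is a voiceless obstruent between vowels /i/ and /i/, so it voices to [d]. /jifesitiin/ → jivezidiin.
Rule 3 (final i-epenthesis): the form ends in the consonant /n/, so [i] is inserted word-finally. /jivezidiin/ → jivezidiini.

jivezidiini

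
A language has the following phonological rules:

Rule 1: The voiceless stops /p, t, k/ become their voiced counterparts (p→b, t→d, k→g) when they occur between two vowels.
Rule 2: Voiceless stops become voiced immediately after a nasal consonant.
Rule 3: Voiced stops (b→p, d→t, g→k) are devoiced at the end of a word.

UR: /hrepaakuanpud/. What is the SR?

hrebaaguanbut

Rule 1 (intervocalic voicing): /p/ is a voiceless stop between vowels /e/ and /a/, so it voices to [b]. /k/ is a voiceless stop between vowels /a/ and /u/, so it voices to [g]. /hrepaakuanpud/ → hrebaaguanpud.
Rule 2 (post-nasal voicing): /p/ is a voiceless stop immediately after the nasal /n/, so it voices to [b]. /hrebaaguanpud/ → hrebaaguanbud.
Rule 3 (final devoicing): /d/ is a voiced stop in word-final position, so it devoices to [t]. /hrebaaguanbud/ → hrebaaguanbut.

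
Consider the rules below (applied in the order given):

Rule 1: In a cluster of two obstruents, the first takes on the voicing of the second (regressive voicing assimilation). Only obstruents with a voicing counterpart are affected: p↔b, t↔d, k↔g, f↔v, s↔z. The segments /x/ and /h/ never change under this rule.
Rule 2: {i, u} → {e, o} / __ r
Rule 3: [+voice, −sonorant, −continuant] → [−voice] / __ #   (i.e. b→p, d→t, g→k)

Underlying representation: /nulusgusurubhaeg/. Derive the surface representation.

Rule 1 (regressive voicing assimilation): /s/ precedes the voiced obstruent /g/, so it voices to [z] by assimilation. /b/ precedes the voiceless obstruent /h/, so it devoices to [p] by assimilation. /nulusgusurubhaeg/ → nuluzgusuruphaeg.
Rule 2 (pre-rhotic lowering): /u/ is a high vowel immediately before /r/, so it lowers to [o]. /nuluzgusuruphaeg/ → nuluzgusoruphaeg.
Rule 3 (final devoicing): /g/ is a voiced stop in word-final position, so it devoices to [k]. /nuluzgusoruphaeg/ → nuluzgusoruphaek.

nuluzgusoruphaek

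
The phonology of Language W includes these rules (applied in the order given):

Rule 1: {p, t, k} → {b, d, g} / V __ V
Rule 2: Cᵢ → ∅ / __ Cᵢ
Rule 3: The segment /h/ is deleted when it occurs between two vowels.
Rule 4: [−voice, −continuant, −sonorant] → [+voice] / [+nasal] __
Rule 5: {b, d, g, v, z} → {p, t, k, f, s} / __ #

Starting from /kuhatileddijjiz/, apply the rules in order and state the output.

kuadiledijis

Rule 1 (intervocalic voicing): /t/ is a voiceless stop between vowels /a/ and /i/, so it voices to [d]. /kuhatileddijjiz/ → kuhadileddijjiz.
Rule 2 (degemination): /dd/ is a geminate; the first /d/ deletes. /jj/ is a geminate; the first /j/ deletes. /kuhadileddijjiz/ → kuhadiledijiz.
Rule 3 (intervocalic h-deletion): /h/ occurs between vowels /u/ and /a/, so it deletes. /kuhadiledijiz/ → kuadiledijiz.
Rule 4 (post-nasal voicing): no segment meets the environment; /kuadiledijiz/ is unchanged.
Rule 5 (final devoicing): /z/ is a voiced obstruent in word-final position, so it devoices to [s]. /kuadiledijiz/ → kuadiledijis.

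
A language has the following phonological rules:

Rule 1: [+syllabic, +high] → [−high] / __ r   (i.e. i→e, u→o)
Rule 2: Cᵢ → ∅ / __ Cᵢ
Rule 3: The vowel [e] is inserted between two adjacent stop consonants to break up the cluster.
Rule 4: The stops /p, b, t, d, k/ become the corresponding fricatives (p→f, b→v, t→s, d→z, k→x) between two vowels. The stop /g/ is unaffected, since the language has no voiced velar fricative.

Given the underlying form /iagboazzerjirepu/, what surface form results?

Rule 1 (pre-rhotic lowering): /i/ is a high vowel immediately before /r/, so it lowers to [e]. /iagboazzerjirepu/ → iagboazzerjerepu.
Rule 2 (degemination): /zz/ is a geminate; the first /z/ deletes. /iagboazzerjerepu/ → iagboazerjerepu.
Rule 3 (stop-cluster e-epenthesis): /g/ and /b/ form a stop–stop cluster, so [e] is inserted between them. /iagboazerjerepu/ → iageboazerjerepu.
Rule 4 (intervocalic spirantization): /b/ is a stop between vowels /e/ and /o/, so it spirantizes to the fricative [v]. /p/ is a stop between vowels /e/ and /u/, so it spirantizes to the fricative [f]. /iageboazerjerepu/ → iagevoazerjerefu.

iagevoazerjerefu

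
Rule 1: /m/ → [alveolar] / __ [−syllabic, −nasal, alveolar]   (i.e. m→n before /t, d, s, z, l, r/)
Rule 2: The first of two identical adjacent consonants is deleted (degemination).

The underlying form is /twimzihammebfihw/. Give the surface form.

twinzihamebfihw

Rule 1 (nasal place assimilation): /m/ precedes the alveolar consonant /z/, so it assimilates in place to [n]. /twimzihammebfihw/ → twinzihammebfihw.
Rule 2 (degemination): /mm/ is a geminate; the first /m/ deletes. /twinzihammebfihw/ → twinzihamebfihw.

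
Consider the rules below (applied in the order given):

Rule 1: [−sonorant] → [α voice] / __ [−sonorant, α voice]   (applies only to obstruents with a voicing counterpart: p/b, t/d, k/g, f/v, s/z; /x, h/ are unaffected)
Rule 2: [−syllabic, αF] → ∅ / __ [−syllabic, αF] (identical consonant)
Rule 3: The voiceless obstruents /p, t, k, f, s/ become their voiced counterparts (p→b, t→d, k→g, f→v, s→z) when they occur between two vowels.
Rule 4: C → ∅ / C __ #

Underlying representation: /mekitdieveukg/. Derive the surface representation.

megidieveug

Rule 1 (regressive voicing assimilation): /t/ precedes the voiced obstruent /d/, so it voices to [d] by assimilation. /k/ precedes the voiced obstruent /g/, so it voices to [g] by assimilation. /mekitdieveukg/ → mekiddieveugg.
Rule 2 (degemination): /dd/ is a geminate; the first /d/ deletes. /gg/ is a geminate; the first /g/ deletes. /mekiddieveugg/ → mekidieveug.
Rule 3 (intervocalic voicing): /k/ is a voiceless obstruent between vowels /e/ and /i/, so it voices to [g]. /mekidieveug/ → megidieveug.
Rule 4 (final cluster simplification): no segment meets the environment; /megidieveug/ is unchanged.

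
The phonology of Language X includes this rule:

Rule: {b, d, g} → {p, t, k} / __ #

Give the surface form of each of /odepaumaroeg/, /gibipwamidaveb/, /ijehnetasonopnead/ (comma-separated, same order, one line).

/odepaumaroeg/: /g/ is a voiced stop in word-final position, so it devoices to [k]. → [odepaumaroek].
/gibipwamidaveb/: /b/ is a voiced stop in word-final position, so it devoices to [p]. → [gibipwamidavep].
/ijehnetasonopnead/: /d/ is a voiced stop in word-final position, so it devoices to [t]. → [ijehnetasonopneat].

odepaumaroek, gibipwamidavep, ijehnetasonopneat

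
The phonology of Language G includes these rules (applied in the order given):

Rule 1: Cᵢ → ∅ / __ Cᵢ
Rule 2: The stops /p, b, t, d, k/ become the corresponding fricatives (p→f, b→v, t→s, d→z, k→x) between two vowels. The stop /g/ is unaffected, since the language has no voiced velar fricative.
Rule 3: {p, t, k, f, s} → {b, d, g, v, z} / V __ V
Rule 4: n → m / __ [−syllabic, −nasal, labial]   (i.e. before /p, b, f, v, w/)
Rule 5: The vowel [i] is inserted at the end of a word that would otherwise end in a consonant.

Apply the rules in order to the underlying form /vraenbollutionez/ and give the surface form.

Rule 1 (degemination): /ll/ is a geminate; the first /l/ deletes. /vraenbollutionez/ → vraenbolutionez.
Rule 2 (intervocalic spirantization): /t/ is a stop between vowels /u/ and /i/, so it spirantizes to the fricative [s]. /vraenbolutionez/ → vraenbolusionez.
Rule 3 (intervocalic voicing): /s/ is a voiceless obstruent between vowels /u/ and /i/, so it voices to [z]. /vraenbolusionez/ → vraenboluzionez.
Rule 4 (nasal place assimilation): /n/ precedes the labial consonant /b/, so it assimilates in place to [m]. /vraenboluzionez/ → vraemboluzionez.
Rule 5 (final i-epenthesis): the form ends in the consonant /z/, so [i] is inserted word-finally. /vraemboluzionez/ → vraemboluzionezi.

vraemboluzionezi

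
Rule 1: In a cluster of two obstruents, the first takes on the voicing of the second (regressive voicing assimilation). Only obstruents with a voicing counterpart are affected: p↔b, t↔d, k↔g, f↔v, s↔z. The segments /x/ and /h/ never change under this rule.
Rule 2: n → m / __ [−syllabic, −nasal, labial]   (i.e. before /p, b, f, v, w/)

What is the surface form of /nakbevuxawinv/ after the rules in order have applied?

nagbevuxawimv

Rule 1 (regressive voicing assimilation): /k/ precedes the voiced obstruent /b/, so it voices to [g] by assimilation. /nakbevuxawinv/ → nagbevuxawinv.
Rule 2 (nasal place assimilation): /n/ precedes the labial consonant /v/, so it assimilates in place to [m]. /nagbevuxawinv/ → nagbevuxawimv.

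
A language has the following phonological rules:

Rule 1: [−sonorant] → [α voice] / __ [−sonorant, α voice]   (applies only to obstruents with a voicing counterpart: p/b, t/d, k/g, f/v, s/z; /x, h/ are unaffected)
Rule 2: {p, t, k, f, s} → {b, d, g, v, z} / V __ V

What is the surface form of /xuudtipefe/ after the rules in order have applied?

Rule 1 (regressive voicing assimilation): /d/ precedes the voiceless obstruent /t/, so it devoices to [t] by assimilation. /xuudtipefe/ → xuuttipefe.
Rule 2 (intervocalic voicing): /p/ is a voiceless obstruent between vowels /i/ and /e/, so it voices to [b]. /f/ is a voiceless obstruent between vowels /e/ and /e/, so it voices to [v]. /xuuttipefe/ → xuuttibeve.

xuuttibeve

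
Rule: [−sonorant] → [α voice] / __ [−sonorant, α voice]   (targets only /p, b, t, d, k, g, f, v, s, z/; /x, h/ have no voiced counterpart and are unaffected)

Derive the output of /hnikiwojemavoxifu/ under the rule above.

No segment of /hnikiwojemavoxifu/ meets the structural description of the rule, so the form surfaces unchanged.

hnikiwojemavoxifu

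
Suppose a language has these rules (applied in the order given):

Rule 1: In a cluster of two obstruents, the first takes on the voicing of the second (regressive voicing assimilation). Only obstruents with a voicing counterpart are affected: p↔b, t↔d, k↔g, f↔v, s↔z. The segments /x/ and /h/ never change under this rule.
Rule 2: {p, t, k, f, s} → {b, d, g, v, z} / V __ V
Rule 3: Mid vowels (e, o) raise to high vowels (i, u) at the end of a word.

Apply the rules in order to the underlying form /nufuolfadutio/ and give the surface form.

Rule 1 (regressive voicing assimilation): no segment meets the environment; /nufuolfadutio/ is unchanged.
Rule 2 (intervocalic voicing): /f/ is a voiceless obstruent between vowels /u/ and /u/, so it voices to [v]. /t/ is a voiceless obstruent between vowels /u/ and /i/, so it voices to [d]. /nufuolfadutio/ → nuvuolfadudio.
Rule 3 (final vowel raising): /o/ is a mid vowel in word-final position, so it raises to [u]. /nuvuolfadudio/ → nuvuolfadudiu.

nuvuolfadudiu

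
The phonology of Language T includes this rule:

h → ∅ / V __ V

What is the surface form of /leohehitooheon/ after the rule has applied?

leoeitooeon

/h/ occurs between vowels /o/ and /e/, so it deletes.
/h/ occurs between vowels /e/ and /i/, so it deletes.
/h/ occurs between vowels /o/ and /e/, so it deletes.
Surface form: [leoeitooeon].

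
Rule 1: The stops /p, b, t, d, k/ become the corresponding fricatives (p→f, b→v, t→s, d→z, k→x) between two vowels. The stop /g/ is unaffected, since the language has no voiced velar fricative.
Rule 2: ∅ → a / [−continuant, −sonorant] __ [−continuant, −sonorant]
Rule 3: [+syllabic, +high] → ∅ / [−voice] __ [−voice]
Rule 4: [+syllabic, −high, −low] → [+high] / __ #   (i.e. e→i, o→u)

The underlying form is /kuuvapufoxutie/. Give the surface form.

Rule 1 (intervocalic spirantization): /p/ is a stop between vowels /a/ and /u/, so it spirantizes to the fricative [f]. /t/ is a stop between vowels /u/ and /i/, so it spirantizes to the fricative [s]. /kuuvapufoxutie/ → kuuvafufoxusie.
Rule 2 (stop-cluster a-epenthesis): no segment meets the environment; /kuuvafufoxusie/ is unchanged.
Rule 3 (high vowel syncope): /u/ is a high vowel flanked by voiceless consonants /f/ and /f/, so it deletes. /u/ is a high vowel flanked by voiceless consonants /x/ and /s/, so it deletes. /kuuvafufoxusie/ → kuuvaffoxsie.
Rule 4 (final vowel raising): /e/ is a mid vowel in word-final position, so it raises to [i]. /kuuvaffoxsie/ → kuuvaffoxsii.

kuuvaffoxsii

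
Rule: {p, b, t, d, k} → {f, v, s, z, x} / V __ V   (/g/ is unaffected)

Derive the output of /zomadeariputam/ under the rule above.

zomazearifusam

/d/ is a stop between vowels /a/ and /e/, so it spirantizes to the fricative [z].
/p/ is a stop between vowels /i/ and /u/, so it spirantizes to the fricative [f].
/t/ is a stop between vowels /u/ and /a/, so it spirantizes to the fricative [s].
Surface form: [zomazearifusam].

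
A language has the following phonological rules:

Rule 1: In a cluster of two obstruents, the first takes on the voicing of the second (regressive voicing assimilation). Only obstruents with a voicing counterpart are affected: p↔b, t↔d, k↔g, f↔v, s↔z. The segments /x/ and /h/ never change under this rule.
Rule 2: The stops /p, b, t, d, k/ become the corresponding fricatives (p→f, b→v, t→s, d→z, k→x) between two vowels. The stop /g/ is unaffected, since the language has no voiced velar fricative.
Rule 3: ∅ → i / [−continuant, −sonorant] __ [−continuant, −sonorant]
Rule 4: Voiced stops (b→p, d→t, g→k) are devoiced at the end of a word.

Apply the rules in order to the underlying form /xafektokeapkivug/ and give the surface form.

xafekitoxeapikivuk

Rule 1 (regressive voicing assimilation): no segment meets the environment; /xafektokeapkivug/ is unchanged.
Rule 2 (intervocalic spirantization): /k/ is a stop between vowels /o/ and /e/, so it spirantizes to the fricative [x]. /xafektokeapkivug/ → xafektoxeapkivug.
Rule 3 (stop-cluster i-epenthesis): /k/ and /t/ form a stop–stop cluster, so [i] is inserted between them. /p/ and /k/ form a stop–stop cluster, so [i] is inserted between them. /xafektoxeapkivug/ → xafekitoxeapikivug.
Rule 4 (final devoicing): /g/ is a voiced stop in word-final position, so it devoices to [k]. /xafekitoxeapikivug/ → xafekitoxeapikivuk.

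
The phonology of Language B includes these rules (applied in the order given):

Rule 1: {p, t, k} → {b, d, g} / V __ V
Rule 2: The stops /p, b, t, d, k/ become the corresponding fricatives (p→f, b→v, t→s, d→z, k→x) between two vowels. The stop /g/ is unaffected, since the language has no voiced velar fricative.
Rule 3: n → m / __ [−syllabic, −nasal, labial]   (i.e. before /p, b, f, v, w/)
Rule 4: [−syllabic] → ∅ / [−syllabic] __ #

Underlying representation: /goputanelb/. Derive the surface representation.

Rule 1 (intervocalic voicing): /p/ is a voiceless stop between vowels /o/ and /u/, so it voices to [b]. /t/ is a voiceless stop between vowels /u/ and /a/, so it voices to [d]. /goputanelb/ → gobudanelb.
Rule 2 (intervocalic spirantization): /b/ is a stop between vowels /o/ and /u/, so it spirantizes to the fricative [v]. /d/ is a stop between vowels /u/ and /a/, so it spirantizes to the fricative [z]. /gobudanelb/ → govuzanelb.
Rule 3 (nasal place assimilation): no segment meets the environment; /govuzanelb/ is unchanged.
Rule 4 (final cluster simplification): /b/ is the second consonant of a word-final cluster /lb/, so it deletes. /govuzanelb/ → govuzanel.

govuzanel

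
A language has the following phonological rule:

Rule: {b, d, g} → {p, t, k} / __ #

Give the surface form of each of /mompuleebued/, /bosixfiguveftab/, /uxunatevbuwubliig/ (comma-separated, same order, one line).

/mompuleebued/: /d/ is a voiced stop in word-final position, so it devoices to [t]. → [mompuleebuet].
/bosixfiguveftab/: /b/ is a voiced stop in word-final position, so it devoices to [p]. → [bosixfiguveftap].
/uxunatevbuwubliig/: /g/ is a voiced stop in word-final position, so it devoices to [k]. → [uxunatevbuwubliik].

mompuleebuet, bosixfiguveftap, uxunatevbuwubliik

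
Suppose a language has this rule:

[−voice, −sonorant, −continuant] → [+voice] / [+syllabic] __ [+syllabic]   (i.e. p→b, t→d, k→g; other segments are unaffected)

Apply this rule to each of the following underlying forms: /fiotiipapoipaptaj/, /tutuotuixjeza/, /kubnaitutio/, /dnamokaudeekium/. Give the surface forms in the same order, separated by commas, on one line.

/fiotiipapoipaptaj/: /t/ is a voiceless stop between vowels /o/ and /i/, so it voices to [d]. /p/ is a voiceless stop between vowels /i/ and /a/, so it voices to [b]. /p/ is a voiceless stop between vowels /a/ and /o/, so it voices to [b]. /p/ is a voiceless stop between vowels /i/ and /a/, so it voices to [b]. → [fiodiibaboibaptaj].
/tutuotuixjeza/: /t/ is a voiceless stop between vowels /u/ and /u/, so it voices to [d]. /t/ is a voiceless stop between vowels /o/ and /u/, so it voices to [d]. → [tuduoduixjeza].
/kubnaitutio/: /t/ is a voiceless stop between vowels /i/ and /u/, so it voices to [d]. /t/ is a voiceless stop between vowels /u/ and /i/, so it voices to [d]. → [kubnaidudio].
/dnamokaudeekium/: /k/ is a voiceless stop between vowels /o/ and /a/, so it voices to [g]. /k/ is a voiceless stop between vowels /e/ and /i/, so it voices to [g]. → [dnamogaudeegium].

fiodiibaboibaptaj, tuduoduixjeza, kubnaidudio, dnamogaudeegium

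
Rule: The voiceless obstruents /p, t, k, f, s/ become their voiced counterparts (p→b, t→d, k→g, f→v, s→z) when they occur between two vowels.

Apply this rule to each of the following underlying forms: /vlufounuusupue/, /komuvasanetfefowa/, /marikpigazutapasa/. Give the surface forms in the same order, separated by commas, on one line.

vluvounuuzubue, komuvazanetfevowa, marikpigazudabaza

/vlufounuusupue/: /f/ is a voiceless obstruent between vowels /u/ and /o/, so it voices to [v]. /s/ is a voiceless obstruent between vowels /u/ and /u/, so it voices to [z]. /p/ is a voiceless obstruent between vowels /u/ and /u/, so it voices to [b]. → [vluvounuuzubue].
/komuvasanetfefowa/: /s/ is a voiceless obstruent between vowels /a/ and /a/, so it voices to [z]. /f/ is a voiceless obstruent between vowels /e/ and /o/, so it voices to [v]. → [komuvazanetfevowa].
/marikpigazutapasa/: /t/ is a voiceless obstruent between vowels /u/ and /a/, so it voices to [d]. /p/ is a voiceless obstruent between vowels /a/ and /a/, so it voices to [b]. /s/ is a voiceless obstruent between vowels /a/ and /a/, so it voices to [z]. → [marikpigazudabaza].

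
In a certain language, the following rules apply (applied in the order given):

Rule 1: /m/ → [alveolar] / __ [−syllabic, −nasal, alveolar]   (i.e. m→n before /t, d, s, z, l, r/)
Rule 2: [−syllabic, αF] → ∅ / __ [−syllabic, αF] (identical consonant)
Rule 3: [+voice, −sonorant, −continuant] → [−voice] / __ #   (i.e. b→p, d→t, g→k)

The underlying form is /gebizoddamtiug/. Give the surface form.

Rule 1 (nasal place assimilation): /m/ precedes the alveolar consonant /t/, so it assimilates in place to [n]. /gebizoddamtiug/ → gebizoddantiug.
Rule 2 (degemination): /dd/ is a geminate; the first /d/ deletes. /gebizoddantiug/ → gebizodantiug.
Rule 3 (final devoicing): /g/ is a voiced stop in word-final position, so it devoices to [k]. /gebizodantiug/ → gebizodantiuk.

gebizodantiuk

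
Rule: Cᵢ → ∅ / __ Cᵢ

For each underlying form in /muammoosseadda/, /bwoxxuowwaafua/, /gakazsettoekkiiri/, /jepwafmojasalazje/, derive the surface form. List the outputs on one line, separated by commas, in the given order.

/muammoosseadda/: /mm/ is a geminate; the first /m/ deletes. /ss/ is a geminate; the first /s/ deletes. /dd/ is a geminate; the first /d/ deletes. → [muamooseada].
/bwoxxuowwaafua/: /xx/ is a geminate; the first /x/ deletes. /ww/ is a geminate; the first /w/ deletes. → [bwoxuowaafua].
/gakazsettoekkiiri/: /tt/ is a geminate; the first /t/ deletes. /kk/ is a geminate; the first /k/ deletes. → [gakazsetoekiiri].
/jepwafmojasalazje/: the rule's environment is not met; surfaces unchanged as [jepwafmojasalazje].

muamooseada, bwoxuowaafua, gakazsetoekiiri, jepwafmojasalazje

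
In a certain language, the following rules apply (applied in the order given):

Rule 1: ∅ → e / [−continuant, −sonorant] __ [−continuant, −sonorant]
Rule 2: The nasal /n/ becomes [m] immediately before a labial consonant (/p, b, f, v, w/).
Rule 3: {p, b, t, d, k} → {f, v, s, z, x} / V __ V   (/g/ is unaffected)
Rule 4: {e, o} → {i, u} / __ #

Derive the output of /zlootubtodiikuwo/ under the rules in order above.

zloosuvesoziixuwu

Rule 1 (stop-cluster e-epenthesis): /b/ and /t/ form a stop–stop cluster, so [e] is inserted between them. /zlootubtodiikuwo/ → zlootubetodiikuwo.
Rule 2 (nasal place assimilation): no segment meets the environment; /zlootubetodiikuwo/ is unchanged.
Rule 3 (intervocalic spirantization): /t/ is a stop between vowels /o/ and /u/, so it spirantizes to the fricative [s]. /b/ is a stop between vowels /u/ and /e/, so it spirantizes to the fricative [v]. /t/ is a stop between vowels /e/ and /o/, so it spirantizes to the fricative [s]. /d/ is a stop between vowels /o/ and /i/, so it spirantizes to the fricative [z]. /k/ is a stop between vowels /i/ and /u/, so it spirantizes to the fricative [x]. /zlootubetodiikuwo/ → zloosuvesoziixuwo.
Rule 4 (final vowel raising): /o/ is a mid vowel in word-final position, so it raises to [u]. /zloosuvesoziixuwo/ → zloosuvesoziixuwu.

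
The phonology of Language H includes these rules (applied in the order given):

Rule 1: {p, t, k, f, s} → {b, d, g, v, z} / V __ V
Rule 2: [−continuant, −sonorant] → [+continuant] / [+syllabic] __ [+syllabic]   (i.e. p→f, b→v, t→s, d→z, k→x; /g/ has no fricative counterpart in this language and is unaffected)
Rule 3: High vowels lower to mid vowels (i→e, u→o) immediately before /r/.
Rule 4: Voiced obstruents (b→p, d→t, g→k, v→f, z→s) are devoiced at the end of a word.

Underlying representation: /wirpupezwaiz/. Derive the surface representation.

werpuvezwais

Rule 1 (intervocalic voicing): /p/ is a voiceless obstruent between vowels /u/ and /e/, so it voices to [b]. /wirpupezwaiz/ → wirpubezwaiz.
Rule 2 (intervocalic spirantization): /b/ is a stop between vowels /u/ and /e/, so it spirantizes to the fricative [v]. /wirpubezwaiz/ → wirpuvezwaiz.
Rule 3 (pre-rhotic lowering): /i/ is a high vowel immediately before /r/, so it lowers to [e]. /wirpuvezwaiz/ → werpuvezwaiz.
Rule 4 (final devoicing): /z/ is a voiced obstruent in word-final position, so it devoices to [s]. /werpuvezwaiz/ → werpuvezwais.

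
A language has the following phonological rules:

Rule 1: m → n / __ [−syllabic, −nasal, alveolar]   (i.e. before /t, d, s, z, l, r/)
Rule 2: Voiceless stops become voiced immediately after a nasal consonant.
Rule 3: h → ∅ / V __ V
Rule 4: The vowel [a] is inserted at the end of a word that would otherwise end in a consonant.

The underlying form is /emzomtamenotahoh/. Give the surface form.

enzondamenotaoha

Rule 1 (nasal place assimilation): /m/ precedes the alveolar consonant /z/, so it assimilates in place to [n]. /m/ precedes the alveolar consonant /t/, so it assimilates in place to [n]. /emzomtamenotahoh/ → enzontamenotahoh.
Rule 2 (post-nasal voicing): /t/ is a voiceless stop immediately after the nasal /n/, so it voices to [d]. /enzontamenotahoh/ → enzondamenotahoh.
Rule 3 (intervocalic h-deletion): /h/ occurs between vowels /a/ and /o/, so it deletes. /enzondamenotahoh/ → enzondamenotaoh.
Rule 4 (final a-epenthesis): the form ends in the consonant /h/, so [a] is inserted word-finally. /enzondamenotaoh/ → enzondamenotaoha.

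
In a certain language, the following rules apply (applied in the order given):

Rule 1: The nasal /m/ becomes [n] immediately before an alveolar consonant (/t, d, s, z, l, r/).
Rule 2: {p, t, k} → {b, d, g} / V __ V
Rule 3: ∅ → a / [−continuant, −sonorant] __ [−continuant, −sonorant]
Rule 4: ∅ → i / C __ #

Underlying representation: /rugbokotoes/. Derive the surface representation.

rugabogodoesi

Rule 1 (nasal place assimilation): no segment meets the environment; /rugbokotoes/ is unchanged.
Rule 2 (intervocalic voicing): /k/ is a voiceless stop between vowels /o/ and /o/, so it voices to [g]. /t/ is a voiceless stop between vowels /o/ and /o/, so it voices to [d]. /rugbokotoes/ → rugbogodoes.
Rule 3 (stop-cluster a-epenthesis): /g/ and /b/ form a stop–stop cluster, so [a] is inserted between them. /rugbogodoes/ → rugabogodoes.
Rule 4 (final i-epenthesis): the form ends in the consonant /s/, so [i] is inserted word-finally. /rugabogodoes/ → rugabogodoesi.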